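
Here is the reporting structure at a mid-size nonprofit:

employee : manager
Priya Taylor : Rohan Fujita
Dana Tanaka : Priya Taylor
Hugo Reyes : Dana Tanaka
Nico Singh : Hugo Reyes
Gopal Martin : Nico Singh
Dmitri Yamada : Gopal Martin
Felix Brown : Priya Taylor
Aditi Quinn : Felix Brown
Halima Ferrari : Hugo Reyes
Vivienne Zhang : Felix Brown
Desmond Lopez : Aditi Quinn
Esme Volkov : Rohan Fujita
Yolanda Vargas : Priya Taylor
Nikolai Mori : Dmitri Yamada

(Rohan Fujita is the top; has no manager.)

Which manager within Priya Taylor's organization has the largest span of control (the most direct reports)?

Direct-report counts within Priya Taylor's organization: Priya Taylor has 3; Felix Brown has 2; Aditi Quinn has 1; Dana Tanaka has 1; Hugo Reyes has 2; Nico Singh has 1; Gopal Martin has 1; Dmitri Yamada has 1. The largest is 3, held by Priya Taylor.

Priya Taylor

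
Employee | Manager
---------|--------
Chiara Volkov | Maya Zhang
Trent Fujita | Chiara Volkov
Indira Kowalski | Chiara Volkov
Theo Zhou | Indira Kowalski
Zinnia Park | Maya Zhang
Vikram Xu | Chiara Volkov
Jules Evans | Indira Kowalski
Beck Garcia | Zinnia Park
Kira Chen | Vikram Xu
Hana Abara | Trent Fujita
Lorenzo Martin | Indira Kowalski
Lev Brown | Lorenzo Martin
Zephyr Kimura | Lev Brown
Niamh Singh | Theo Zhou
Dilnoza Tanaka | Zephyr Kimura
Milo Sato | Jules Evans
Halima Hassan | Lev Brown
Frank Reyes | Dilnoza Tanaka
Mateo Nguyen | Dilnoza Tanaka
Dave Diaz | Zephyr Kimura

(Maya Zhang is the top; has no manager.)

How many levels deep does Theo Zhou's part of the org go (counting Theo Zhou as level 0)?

The longest chain under Theo Zhou runs Theo Zhou → Niamh Singh, which is 1 level below Theo Zhou.

1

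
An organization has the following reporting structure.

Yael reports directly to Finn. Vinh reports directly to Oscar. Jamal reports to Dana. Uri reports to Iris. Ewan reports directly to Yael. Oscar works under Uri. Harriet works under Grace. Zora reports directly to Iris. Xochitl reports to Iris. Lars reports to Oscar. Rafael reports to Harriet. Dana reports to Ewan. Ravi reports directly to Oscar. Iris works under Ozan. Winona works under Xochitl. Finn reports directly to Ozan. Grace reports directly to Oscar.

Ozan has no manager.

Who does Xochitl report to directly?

Iris

Xochitl reports directly to Iris.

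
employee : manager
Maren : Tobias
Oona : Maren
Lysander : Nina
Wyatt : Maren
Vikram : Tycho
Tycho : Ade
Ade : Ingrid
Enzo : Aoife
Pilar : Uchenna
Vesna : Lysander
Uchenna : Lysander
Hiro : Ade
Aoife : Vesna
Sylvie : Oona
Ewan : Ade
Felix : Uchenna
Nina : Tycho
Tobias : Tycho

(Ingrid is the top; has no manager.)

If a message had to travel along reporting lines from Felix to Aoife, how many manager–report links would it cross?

4

Felix is 2 levels below Lysander, and Aoife is 2 levels below Lysander (their lowest common manager). The shortest path runs up from Felix to Lysander and back down to Aoife: 2 + 2 = 4 links.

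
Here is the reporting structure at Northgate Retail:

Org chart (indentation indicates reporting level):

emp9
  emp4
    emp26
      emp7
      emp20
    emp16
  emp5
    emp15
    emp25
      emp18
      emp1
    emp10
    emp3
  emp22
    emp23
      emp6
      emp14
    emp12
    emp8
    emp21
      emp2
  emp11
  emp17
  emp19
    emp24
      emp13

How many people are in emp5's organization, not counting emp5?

emp5 directly manages emp15, emp25, emp10, emp3. emp15 has no reports. Under emp25: emp1, emp18 (2). emp10 has no reports. emp3 has no reports. So emp5's organization is 4 direct reports plus everyone under them: 1 + 3 + 1 + 1 = 6.

6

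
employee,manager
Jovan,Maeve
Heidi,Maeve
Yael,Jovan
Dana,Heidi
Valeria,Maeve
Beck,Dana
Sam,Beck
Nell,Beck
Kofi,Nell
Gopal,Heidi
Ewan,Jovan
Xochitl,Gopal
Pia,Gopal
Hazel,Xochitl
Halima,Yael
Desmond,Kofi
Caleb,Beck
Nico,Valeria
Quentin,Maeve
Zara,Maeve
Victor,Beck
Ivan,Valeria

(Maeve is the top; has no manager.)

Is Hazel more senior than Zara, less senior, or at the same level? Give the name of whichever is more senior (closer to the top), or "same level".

Hazel is 4 levels below Maeve; Zara is 1. Zara is higher.

Zara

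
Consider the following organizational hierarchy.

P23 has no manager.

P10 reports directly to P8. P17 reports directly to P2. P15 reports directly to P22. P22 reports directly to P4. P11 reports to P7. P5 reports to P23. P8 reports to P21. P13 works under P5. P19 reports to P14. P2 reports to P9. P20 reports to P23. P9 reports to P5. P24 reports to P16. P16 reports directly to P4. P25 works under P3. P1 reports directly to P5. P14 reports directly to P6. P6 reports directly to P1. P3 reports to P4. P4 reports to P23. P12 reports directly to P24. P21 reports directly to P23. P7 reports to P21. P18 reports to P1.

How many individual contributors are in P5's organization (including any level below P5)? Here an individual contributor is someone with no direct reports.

The people in P5's organization with no one reporting to them are P17, P18, P19, P13. That is 4.

4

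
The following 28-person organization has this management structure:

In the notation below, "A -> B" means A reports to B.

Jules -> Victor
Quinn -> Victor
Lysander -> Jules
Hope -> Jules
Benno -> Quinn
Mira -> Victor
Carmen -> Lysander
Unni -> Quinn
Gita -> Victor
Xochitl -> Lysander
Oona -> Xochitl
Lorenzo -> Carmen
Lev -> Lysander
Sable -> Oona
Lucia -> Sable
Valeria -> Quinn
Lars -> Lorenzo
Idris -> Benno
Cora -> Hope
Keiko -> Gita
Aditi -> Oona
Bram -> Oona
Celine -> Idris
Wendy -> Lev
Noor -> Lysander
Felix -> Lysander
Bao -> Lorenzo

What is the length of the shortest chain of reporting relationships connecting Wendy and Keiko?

6

Wendy is 4 levels below Victor, and Keiko is 2 levels below Victor (their lowest common manager). The shortest path runs up from Wendy to Victor and back down to Keiko: 4 + 2 = 6 links.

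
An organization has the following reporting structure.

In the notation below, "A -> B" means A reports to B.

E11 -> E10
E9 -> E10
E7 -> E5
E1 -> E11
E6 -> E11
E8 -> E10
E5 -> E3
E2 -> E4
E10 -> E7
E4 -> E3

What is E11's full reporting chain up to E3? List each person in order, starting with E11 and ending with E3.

E11 reports to E10. E10 reports to E7. E7 reports to E5. E5 reports to E3. E3 is at the top.

E11 -> E10 -> E7 -> E5 -> E3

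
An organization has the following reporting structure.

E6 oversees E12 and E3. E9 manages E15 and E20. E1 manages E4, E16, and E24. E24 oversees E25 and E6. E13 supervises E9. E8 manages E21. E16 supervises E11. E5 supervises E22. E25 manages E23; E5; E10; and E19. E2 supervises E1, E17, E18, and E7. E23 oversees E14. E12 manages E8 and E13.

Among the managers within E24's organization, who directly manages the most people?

E25

Direct-report counts within E24's organization: E24 has 2; E6 has 2; E12 has 2; E13 has 1; E9 has 2; E8 has 1; E25 has 4; E5 has 1; E23 has 1. The largest is 4, held by E25.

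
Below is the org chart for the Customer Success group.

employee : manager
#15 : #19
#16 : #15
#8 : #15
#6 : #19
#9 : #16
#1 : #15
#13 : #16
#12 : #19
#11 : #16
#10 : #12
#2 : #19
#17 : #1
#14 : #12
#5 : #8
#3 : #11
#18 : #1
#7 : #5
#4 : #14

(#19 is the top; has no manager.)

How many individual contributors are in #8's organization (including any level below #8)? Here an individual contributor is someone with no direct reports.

1

The only person in #8's organization with no one reporting to them is #7. That is 1.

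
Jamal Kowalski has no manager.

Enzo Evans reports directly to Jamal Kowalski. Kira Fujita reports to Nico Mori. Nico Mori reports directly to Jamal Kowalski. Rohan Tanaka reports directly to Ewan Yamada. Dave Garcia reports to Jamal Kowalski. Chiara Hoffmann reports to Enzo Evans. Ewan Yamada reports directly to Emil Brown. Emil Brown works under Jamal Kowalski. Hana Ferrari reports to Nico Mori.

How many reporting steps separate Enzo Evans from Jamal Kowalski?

Chain from Enzo Evans up to Jamal Kowalski: Enzo Evans → Jamal Kowalski. That is 1 step up, so Enzo Evans is 1 level below Jamal Kowalski.

1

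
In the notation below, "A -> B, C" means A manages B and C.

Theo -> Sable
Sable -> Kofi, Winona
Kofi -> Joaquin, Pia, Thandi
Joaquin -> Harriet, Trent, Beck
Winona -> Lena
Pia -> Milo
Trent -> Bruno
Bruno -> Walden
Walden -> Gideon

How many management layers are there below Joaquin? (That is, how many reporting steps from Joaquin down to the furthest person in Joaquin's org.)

4

The longest chain under Joaquin runs Joaquin → Trent → Bruno → Walden → Gideon, which is 4 levels below Joaquin.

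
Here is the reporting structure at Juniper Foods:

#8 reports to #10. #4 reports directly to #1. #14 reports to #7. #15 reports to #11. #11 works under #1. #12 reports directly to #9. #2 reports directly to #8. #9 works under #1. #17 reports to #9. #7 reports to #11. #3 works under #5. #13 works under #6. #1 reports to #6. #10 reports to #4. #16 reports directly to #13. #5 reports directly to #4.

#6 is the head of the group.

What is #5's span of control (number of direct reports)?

#5 directly manages #3. That is 1 direct report.

1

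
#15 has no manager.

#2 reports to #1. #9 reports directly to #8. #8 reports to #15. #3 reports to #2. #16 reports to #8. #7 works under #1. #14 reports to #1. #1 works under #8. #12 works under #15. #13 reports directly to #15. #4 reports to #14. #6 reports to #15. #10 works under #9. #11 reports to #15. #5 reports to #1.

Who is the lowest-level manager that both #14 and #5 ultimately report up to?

#1

#14's chain of managers is #1, #8, #15. #5's chain of managers is #1, #8, #15. The first manager that appears in both chains is #1.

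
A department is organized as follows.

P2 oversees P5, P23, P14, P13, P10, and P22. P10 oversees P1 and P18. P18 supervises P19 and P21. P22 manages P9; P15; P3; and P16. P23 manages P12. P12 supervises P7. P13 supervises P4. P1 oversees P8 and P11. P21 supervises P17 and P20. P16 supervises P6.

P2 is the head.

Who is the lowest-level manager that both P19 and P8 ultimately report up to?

P10

P19's chain of managers is P18, P10, P2. P8's chain of managers is P1, P10, P2. The first manager that appears in both chains is P10.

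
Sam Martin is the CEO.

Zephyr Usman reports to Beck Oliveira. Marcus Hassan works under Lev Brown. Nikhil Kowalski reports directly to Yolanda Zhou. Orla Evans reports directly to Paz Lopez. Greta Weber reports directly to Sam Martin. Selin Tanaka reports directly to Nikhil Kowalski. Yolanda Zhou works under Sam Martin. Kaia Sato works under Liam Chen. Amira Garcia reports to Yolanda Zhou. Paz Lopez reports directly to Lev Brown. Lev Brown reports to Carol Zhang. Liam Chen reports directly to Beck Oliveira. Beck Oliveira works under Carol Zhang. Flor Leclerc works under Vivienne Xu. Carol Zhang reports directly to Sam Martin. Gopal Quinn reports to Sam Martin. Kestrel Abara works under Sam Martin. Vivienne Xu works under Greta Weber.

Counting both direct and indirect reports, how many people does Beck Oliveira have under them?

Beck Oliveira directly manages Liam Chen, Zephyr Usman. Under Liam Chen: Kaia Sato (1). Zephyr Usman has no reports. So Beck Oliveira's organization is 2 direct reports plus everyone under them: 2 + 1 = 3.

3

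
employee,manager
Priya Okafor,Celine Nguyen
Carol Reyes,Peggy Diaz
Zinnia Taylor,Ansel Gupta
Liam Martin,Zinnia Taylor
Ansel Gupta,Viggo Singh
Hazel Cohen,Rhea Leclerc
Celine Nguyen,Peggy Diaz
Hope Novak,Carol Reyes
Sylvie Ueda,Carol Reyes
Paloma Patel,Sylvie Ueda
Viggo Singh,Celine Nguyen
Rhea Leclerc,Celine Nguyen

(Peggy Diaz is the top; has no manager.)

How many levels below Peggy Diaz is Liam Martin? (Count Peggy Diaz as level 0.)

Chain from Liam Martin up to Peggy Diaz: Liam Martin → Zinnia Taylor → Ansel Gupta → Viggo Singh → Celine Nguyen → Peggy Diaz. That is 5 steps up, so Liam Martin is 5 levels below Peggy Diaz.

5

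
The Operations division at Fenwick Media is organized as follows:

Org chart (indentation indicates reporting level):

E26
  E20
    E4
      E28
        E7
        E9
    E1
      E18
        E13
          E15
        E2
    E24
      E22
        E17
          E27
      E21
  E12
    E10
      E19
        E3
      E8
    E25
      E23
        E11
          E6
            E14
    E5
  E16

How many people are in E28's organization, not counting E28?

E28 directly manages E7, E9. E7 has no reports. E9 has no reports. So E28's organization is 2 direct reports plus everyone under them: 1 + 1 = 2.

2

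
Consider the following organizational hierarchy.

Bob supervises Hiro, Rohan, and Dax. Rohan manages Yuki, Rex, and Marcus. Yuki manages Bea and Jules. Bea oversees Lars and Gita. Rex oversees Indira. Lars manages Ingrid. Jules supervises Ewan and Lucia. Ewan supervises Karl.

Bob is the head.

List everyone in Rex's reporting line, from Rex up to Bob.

Rex reports to Rohan. Rohan reports to Bob. Bob is at the top.

Rex -> Rohan -> Bob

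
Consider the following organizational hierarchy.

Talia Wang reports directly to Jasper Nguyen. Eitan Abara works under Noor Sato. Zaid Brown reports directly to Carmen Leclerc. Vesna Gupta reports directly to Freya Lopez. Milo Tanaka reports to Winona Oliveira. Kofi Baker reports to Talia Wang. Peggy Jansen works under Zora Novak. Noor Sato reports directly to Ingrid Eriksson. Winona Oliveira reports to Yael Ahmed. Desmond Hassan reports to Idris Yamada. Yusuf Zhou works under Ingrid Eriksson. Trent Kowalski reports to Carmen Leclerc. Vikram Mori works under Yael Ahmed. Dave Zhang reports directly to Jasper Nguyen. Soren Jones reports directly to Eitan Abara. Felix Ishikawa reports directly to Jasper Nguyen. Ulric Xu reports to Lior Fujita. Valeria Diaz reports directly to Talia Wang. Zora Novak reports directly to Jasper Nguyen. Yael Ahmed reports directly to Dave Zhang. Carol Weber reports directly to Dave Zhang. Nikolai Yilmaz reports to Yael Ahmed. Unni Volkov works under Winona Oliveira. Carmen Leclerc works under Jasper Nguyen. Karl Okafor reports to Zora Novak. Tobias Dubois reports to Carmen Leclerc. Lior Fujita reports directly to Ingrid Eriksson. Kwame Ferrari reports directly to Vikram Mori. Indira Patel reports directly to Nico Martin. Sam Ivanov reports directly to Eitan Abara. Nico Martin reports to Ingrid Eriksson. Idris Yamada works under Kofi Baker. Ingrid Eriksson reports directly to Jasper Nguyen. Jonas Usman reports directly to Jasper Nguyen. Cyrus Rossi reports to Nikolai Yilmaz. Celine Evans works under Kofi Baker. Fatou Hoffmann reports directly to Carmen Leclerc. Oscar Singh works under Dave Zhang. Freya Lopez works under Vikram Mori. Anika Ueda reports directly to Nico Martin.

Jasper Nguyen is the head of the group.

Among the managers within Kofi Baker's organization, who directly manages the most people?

Direct-report counts within Kofi Baker's organization: Kofi Baker has 2; Idris Yamada has 1. The largest is 2, held by Kofi Baker.

Kofi Baker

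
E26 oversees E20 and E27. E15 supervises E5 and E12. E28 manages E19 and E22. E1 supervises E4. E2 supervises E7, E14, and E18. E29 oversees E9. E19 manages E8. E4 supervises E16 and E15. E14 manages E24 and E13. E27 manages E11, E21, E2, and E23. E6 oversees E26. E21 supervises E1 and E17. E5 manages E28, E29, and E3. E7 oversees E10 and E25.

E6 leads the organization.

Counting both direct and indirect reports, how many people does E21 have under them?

14

E21 directly manages E1, E17. Under E1: E4, E16, E15, E12, E5, E3, E29, E9, E28, E22, E19, E8 (12). E17 has no reports. So E21's organization is 2 direct reports plus everyone under them: 13 + 1 = 14.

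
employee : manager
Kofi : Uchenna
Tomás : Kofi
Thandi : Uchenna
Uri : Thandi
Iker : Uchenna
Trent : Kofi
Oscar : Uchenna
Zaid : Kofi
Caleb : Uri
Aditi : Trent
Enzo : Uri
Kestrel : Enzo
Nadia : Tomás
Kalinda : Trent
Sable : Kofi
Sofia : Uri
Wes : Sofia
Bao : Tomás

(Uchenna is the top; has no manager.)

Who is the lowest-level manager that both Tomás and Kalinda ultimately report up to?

Tomás's chain of managers is Kofi, Uchenna. Kalinda's chain of managers is Trent, Kofi, Uchenna. The first manager that appears in both chains is Kofi.

Kofi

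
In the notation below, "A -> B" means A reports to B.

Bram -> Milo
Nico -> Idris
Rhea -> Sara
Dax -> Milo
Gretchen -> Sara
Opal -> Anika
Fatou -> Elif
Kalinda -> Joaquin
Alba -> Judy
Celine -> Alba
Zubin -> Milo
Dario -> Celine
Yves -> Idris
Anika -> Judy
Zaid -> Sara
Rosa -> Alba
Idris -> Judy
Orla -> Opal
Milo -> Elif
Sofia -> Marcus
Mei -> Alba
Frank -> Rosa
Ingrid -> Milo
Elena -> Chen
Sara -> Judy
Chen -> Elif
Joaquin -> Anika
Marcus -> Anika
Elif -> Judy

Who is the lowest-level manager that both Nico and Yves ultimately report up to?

Nico's chain of managers is Idris, Judy. Yves's chain of managers is Idris, Judy. The first manager that appears in both chains is Idris.

Idris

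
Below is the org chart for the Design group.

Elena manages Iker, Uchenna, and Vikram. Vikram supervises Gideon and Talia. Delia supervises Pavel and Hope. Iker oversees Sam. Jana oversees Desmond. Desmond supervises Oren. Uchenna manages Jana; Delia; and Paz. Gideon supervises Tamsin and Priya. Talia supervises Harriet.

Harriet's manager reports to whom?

Harriet reports to Talia, and Talia reports to Vikram. So Harriet's skip-level manager is Vikram.

Vikram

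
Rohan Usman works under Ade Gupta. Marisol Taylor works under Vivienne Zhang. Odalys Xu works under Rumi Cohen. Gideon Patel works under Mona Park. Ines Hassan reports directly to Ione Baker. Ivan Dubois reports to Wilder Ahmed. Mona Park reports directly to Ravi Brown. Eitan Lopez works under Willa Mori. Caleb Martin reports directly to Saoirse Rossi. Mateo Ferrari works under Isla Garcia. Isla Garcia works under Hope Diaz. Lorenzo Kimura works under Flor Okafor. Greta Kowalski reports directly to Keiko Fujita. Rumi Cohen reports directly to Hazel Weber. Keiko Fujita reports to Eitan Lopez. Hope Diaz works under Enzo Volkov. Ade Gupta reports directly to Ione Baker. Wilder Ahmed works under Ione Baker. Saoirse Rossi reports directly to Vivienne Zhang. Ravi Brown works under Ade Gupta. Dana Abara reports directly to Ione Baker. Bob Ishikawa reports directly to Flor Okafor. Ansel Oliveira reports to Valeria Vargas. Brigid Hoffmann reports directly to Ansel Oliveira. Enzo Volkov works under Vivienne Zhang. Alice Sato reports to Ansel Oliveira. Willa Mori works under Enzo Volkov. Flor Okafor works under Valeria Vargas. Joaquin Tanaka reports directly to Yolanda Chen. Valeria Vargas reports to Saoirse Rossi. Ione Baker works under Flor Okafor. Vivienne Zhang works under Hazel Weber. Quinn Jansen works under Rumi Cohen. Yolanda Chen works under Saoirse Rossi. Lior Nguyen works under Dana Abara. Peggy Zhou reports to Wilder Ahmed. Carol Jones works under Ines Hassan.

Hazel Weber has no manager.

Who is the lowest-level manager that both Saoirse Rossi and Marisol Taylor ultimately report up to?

Vivienne Zhang

Saoirse Rossi's chain of managers is Vivienne Zhang, Hazel Weber. Marisol Taylor's chain of managers is Vivienne Zhang, Hazel Weber. The first manager that appears in both chains is Vivienne Zhang.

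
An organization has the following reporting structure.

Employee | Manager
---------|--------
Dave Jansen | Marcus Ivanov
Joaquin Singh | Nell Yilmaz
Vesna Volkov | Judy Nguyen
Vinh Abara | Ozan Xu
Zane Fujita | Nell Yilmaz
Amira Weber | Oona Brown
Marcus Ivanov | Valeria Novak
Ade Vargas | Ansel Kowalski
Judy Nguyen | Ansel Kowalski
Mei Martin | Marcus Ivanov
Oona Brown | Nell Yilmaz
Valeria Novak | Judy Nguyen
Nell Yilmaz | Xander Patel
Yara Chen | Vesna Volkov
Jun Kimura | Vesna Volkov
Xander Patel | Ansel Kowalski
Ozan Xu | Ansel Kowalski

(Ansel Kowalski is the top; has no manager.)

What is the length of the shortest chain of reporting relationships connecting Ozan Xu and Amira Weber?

5

Ozan Xu is 1 level below Ansel Kowalski, and Amira Weber is 4 levels below Ansel Kowalski (their lowest common manager). The shortest path runs up from Ozan Xu to Ansel Kowalski and back down to Amira Weber: 1 + 4 = 5 links.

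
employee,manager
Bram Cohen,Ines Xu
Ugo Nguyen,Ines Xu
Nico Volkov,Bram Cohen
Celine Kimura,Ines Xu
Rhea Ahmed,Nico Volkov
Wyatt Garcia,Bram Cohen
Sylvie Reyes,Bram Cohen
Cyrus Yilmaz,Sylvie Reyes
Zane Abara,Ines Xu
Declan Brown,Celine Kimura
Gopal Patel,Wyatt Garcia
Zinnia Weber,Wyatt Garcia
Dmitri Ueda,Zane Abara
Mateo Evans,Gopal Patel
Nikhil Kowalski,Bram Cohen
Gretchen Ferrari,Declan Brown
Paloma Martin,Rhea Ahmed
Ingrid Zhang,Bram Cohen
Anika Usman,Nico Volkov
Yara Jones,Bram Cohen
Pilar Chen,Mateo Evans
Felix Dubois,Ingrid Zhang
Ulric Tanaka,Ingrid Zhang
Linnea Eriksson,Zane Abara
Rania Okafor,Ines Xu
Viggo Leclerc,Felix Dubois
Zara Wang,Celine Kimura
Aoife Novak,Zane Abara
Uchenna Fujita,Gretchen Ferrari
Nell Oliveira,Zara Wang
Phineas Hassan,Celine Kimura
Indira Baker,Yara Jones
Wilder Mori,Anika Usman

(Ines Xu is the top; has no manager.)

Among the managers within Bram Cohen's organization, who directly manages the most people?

Bram Cohen

Direct-report counts within Bram Cohen's organization: Bram Cohen has 6; Yara Jones has 1; Ingrid Zhang has 2; Felix Dubois has 1; Sylvie Reyes has 1; Wyatt Garcia has 2; Gopal Patel has 1; Mateo Evans has 1; Nico Volkov has 2; Anika Usman has 1; Rhea Ahmed has 1. The largest is 6, held by Bram Cohen.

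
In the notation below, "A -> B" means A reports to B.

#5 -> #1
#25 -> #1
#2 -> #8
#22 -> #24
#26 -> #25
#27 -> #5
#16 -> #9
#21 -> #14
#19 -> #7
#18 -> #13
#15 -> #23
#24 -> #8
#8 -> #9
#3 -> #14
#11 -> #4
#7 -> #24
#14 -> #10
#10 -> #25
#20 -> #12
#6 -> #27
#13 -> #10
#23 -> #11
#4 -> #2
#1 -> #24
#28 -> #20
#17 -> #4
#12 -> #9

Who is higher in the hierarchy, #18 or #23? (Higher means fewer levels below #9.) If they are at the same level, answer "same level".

#18 is 7 levels below #9; #23 is 5. #23 is higher.

#23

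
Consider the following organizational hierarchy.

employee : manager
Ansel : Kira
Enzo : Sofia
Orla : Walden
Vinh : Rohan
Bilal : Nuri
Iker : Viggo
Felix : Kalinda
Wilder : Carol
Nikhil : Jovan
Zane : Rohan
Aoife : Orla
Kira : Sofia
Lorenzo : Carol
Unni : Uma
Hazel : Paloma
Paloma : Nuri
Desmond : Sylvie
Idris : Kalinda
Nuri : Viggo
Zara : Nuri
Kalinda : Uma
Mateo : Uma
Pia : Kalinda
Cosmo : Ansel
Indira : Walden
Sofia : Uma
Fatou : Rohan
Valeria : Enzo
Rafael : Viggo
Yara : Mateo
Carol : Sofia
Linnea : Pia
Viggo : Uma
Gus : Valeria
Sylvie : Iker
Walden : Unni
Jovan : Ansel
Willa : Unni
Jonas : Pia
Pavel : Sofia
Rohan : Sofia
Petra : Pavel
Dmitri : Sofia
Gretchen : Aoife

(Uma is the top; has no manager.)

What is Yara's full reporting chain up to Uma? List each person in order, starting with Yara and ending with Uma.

Yara reports to Mateo. Mateo reports to Uma. Uma is at the top.

Yara -> Mateo -> Uma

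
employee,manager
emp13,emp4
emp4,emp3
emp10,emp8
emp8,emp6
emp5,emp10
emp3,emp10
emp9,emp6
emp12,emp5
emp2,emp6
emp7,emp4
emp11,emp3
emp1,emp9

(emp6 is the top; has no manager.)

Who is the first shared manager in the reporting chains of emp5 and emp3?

emp10

emp5's chain of managers is emp10, emp8, emp6. emp3's chain of managers is emp10, emp8, emp6. The first manager that appears in both chains is emp10.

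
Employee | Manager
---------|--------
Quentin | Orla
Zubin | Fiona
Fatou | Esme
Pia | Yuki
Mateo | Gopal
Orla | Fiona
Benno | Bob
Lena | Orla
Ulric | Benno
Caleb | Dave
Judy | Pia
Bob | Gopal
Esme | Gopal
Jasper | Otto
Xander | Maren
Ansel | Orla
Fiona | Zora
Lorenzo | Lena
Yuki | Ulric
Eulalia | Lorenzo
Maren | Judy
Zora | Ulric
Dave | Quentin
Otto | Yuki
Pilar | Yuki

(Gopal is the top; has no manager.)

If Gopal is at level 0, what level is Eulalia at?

9

Chain from Eulalia up to Gopal: Eulalia → Lorenzo → Lena → Orla → Fiona → Zora → Ulric → Benno → Bob → Gopal. That is 9 steps up, so Eulalia is 9 levels below Gopal.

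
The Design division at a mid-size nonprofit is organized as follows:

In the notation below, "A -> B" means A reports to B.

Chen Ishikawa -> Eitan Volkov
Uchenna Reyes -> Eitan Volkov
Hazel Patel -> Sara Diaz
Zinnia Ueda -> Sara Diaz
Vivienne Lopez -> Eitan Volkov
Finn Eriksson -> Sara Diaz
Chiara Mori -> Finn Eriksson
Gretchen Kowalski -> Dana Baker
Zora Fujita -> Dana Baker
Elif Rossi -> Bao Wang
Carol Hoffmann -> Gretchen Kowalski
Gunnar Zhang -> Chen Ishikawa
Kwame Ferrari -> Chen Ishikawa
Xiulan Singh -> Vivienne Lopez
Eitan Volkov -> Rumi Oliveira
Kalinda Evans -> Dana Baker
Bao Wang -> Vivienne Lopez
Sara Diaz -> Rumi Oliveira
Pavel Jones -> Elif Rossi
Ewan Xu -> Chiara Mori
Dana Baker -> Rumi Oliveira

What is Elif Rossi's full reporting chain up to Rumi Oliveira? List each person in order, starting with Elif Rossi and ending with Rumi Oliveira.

Elif Rossi -> Bao Wang -> Vivienne Lopez -> Eitan Volkov -> Rumi Oliveira

Elif Rossi reports to Bao Wang. Bao Wang reports to Vivienne Lopez. Vivienne Lopez reports to Eitan Volkov. Eitan Volkov reports to Rumi Oliveira. Rumi Oliveira is at the top.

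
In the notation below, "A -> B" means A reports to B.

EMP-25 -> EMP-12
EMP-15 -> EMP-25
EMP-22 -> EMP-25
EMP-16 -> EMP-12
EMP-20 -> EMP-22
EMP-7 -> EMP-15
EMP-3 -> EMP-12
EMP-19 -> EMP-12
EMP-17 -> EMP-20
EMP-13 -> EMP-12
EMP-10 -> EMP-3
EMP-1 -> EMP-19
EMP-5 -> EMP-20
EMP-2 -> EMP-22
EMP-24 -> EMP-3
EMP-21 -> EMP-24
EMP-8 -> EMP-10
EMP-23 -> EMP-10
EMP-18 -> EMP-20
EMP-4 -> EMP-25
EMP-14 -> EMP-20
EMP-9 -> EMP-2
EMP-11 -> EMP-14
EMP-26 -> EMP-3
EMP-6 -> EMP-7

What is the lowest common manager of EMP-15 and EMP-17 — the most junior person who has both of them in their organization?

EMP-25

EMP-15's chain of managers is EMP-25, EMP-12. EMP-17's chain of managers is EMP-20, EMP-22, EMP-25, EMP-12. The first manager that appears in both chains is EMP-25.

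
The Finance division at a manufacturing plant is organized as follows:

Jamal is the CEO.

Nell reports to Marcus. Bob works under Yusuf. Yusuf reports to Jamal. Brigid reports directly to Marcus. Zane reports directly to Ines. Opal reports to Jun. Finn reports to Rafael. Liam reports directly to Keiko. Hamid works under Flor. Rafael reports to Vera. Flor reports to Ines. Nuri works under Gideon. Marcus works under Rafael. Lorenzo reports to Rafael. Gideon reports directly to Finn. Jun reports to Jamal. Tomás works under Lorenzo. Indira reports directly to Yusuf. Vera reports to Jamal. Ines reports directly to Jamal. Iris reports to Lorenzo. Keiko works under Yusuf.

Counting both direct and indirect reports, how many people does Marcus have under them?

2

Marcus directly manages Nell, Brigid. Nell has no reports. Brigid has no reports. So Marcus's organization is 2 direct reports plus everyone under them: 1 + 1 = 2.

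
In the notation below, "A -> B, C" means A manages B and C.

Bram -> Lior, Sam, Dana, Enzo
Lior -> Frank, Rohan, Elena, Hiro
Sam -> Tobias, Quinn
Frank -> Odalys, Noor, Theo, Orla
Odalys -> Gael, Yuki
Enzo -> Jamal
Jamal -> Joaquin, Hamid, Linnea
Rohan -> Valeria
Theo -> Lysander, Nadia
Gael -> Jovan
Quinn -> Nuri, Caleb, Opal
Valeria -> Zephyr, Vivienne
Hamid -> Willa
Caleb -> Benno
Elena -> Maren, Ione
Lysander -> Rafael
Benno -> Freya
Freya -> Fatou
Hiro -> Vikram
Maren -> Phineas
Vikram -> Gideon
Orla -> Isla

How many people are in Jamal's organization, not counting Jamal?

Jamal directly manages Joaquin, Hamid, Linnea. Joaquin has no reports. Under Hamid: Willa (1). Linnea has no reports. So Jamal's organization is 3 direct reports plus everyone under them: 1 + 2 + 1 = 4.

4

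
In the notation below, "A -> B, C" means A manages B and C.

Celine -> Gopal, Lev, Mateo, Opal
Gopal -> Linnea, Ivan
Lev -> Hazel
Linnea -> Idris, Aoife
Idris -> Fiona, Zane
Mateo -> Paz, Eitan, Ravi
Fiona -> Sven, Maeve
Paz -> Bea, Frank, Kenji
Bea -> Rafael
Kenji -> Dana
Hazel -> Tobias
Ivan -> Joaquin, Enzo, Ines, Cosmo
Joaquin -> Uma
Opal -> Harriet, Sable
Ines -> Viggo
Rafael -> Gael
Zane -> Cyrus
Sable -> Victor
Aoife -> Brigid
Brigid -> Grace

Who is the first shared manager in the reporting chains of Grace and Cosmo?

Grace's chain of managers is Brigid, Aoife, Linnea, Gopal, Celine. Cosmo's chain of managers is Ivan, Gopal, Celine. The first manager that appears in both chains is Gopal.

Gopal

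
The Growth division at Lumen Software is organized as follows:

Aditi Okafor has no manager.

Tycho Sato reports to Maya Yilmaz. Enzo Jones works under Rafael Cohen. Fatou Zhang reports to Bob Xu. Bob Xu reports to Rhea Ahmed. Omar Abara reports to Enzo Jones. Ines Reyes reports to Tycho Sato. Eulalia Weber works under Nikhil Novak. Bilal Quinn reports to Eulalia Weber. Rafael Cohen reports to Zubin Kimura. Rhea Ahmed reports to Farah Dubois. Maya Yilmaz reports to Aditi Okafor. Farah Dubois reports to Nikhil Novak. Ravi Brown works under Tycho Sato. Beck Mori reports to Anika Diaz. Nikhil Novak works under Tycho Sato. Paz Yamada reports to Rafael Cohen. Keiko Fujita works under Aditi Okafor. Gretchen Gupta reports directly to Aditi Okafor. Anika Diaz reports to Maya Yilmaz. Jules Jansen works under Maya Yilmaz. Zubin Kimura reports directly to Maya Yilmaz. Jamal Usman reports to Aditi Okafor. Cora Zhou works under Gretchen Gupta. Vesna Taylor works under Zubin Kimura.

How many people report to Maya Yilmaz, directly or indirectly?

Maya Yilmaz directly manages Tycho Sato, Zubin Kimura, Anika Diaz, Jules Jansen. Under Tycho Sato: Ines Reyes, Ravi Brown, Nikhil Novak, Eulalia Weber, Bilal Quinn, Farah Dubois, Rhea Ahmed, Bob Xu, Fatou Zhang (9). Under Zubin Kimura: Rafael Cohen, Enzo Jones, Omar Abara, Paz Yamada, Vesna Taylor (5). Under Anika Diaz: Beck Mori (1). Jules Jansen has no reports. So Maya Yilmaz's organization is 4 direct reports plus everyone under them: 10 + 6 + 2 + 1 = 19.

19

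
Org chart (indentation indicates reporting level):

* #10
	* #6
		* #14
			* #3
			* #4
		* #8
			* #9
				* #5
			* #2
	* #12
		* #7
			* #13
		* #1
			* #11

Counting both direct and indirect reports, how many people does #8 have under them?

#8 directly manages #9, #2. Under #9: #5 (1). #2 has no reports. So #8's organization is 2 direct reports plus everyone under them: 2 + 1 = 3.

3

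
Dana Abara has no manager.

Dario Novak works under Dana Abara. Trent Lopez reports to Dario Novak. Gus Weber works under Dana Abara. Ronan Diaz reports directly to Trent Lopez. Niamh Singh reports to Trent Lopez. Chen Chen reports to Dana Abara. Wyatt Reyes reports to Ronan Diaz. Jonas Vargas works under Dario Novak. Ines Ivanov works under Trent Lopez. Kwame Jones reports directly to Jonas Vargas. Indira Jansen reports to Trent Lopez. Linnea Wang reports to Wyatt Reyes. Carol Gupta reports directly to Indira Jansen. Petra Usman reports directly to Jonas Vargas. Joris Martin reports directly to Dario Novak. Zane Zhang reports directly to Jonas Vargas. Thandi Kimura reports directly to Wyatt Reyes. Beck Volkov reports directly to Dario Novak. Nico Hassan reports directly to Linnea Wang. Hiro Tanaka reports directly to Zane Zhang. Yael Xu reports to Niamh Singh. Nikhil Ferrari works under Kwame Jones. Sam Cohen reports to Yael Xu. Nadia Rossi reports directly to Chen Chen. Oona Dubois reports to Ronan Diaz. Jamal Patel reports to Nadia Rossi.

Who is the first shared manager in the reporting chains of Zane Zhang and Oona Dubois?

Zane Zhang's chain of managers is Jonas Vargas, Dario Novak, Dana Abara. Oona Dubois's chain of managers is Ronan Diaz, Trent Lopez, Dario Novak, Dana Abara. The first manager that appears in both chains is Dario Novak.

Dario Novak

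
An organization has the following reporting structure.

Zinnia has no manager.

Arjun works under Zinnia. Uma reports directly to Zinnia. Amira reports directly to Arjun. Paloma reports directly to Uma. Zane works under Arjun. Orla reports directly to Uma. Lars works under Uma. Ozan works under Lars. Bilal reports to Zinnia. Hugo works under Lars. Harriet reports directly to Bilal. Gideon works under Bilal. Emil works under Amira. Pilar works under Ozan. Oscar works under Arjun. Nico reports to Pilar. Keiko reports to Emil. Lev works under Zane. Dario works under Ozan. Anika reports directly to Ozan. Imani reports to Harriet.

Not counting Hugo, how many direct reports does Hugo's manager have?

1

Hugo reports to Lars. Lars's other direct reports are Ozan — 1 peer.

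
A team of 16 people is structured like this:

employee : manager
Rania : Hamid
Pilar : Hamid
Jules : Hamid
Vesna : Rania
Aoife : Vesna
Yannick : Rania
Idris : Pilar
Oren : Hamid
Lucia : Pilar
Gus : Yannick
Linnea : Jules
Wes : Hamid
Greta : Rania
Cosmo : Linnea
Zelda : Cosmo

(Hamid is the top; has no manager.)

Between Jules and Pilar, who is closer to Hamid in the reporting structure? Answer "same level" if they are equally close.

same level

Both Jules and Pilar are 1 level below Hamid.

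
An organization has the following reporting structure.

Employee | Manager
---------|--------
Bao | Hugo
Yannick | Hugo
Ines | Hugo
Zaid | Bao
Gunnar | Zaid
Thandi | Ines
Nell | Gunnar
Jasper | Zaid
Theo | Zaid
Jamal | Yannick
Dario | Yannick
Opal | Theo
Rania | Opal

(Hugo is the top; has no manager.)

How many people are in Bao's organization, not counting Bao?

7

Bao directly manages Zaid. Under Zaid: Theo, Opal, Rania, Jasper, Gunnar, Nell (6). That's 7 in total.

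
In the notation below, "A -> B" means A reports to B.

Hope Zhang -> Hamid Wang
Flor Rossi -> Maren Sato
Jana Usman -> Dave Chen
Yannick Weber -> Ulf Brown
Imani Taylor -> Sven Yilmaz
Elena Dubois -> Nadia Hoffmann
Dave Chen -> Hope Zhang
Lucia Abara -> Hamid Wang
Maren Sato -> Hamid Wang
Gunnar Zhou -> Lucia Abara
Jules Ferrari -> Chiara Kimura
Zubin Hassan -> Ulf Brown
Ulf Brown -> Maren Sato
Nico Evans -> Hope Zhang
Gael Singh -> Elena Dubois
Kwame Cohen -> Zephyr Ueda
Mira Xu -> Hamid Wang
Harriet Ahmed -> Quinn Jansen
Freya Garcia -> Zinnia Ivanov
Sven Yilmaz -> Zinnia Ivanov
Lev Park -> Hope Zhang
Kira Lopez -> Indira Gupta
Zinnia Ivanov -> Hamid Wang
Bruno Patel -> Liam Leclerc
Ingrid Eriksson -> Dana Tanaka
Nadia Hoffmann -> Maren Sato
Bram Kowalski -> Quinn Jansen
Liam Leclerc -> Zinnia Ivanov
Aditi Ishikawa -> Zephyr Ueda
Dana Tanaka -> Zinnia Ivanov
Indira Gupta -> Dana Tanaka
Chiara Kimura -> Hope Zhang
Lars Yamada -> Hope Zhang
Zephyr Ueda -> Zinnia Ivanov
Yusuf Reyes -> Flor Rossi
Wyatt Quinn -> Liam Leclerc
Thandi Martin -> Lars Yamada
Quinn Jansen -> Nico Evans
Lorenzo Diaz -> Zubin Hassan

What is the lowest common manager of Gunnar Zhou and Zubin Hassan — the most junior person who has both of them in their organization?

Hamid Wang

Gunnar Zhou's chain of managers is Lucia Abara, Hamid Wang. Zubin Hassan's chain of managers is Ulf Brown, Maren Sato, Hamid Wang. The first manager that appears in both chains is Hamid Wang.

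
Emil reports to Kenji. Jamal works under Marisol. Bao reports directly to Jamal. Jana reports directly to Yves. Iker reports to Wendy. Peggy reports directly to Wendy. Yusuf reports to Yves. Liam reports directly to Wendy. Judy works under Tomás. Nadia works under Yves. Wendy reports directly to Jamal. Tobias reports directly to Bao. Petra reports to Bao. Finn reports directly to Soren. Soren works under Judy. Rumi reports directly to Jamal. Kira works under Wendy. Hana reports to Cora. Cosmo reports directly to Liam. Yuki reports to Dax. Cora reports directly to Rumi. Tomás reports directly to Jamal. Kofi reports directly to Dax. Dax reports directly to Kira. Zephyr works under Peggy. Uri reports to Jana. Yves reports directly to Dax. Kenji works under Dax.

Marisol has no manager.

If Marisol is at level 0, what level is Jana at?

Chain from Jana up to Marisol: Jana → Yves → Dax → Kira → Wendy → Jamal → Marisol. That is 6 steps up, so Jana is 6 levels below Marisol.

6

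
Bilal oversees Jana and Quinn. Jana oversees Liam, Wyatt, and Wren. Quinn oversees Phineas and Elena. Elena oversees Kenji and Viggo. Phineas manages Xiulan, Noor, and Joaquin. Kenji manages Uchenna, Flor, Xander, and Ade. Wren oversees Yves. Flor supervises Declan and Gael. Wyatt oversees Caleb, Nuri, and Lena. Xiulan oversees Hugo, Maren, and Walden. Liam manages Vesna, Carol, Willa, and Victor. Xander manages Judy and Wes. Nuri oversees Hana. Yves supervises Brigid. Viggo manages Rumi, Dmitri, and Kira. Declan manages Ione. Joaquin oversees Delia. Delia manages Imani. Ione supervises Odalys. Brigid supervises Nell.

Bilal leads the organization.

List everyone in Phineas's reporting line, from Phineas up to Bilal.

Phineas reports to Quinn. Quinn reports to Bilal. Bilal is at the top.

Phineas -> Quinn -> Bilal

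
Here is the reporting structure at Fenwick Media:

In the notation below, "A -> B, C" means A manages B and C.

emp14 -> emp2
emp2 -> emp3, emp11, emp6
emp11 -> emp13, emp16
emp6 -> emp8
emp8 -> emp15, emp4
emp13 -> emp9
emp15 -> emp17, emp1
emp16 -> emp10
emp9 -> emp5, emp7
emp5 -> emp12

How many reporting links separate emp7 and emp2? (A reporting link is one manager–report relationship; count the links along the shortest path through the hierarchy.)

emp7 is in emp2's organization: the chain from emp7 up to emp2 is emp7 → emp9 → emp13 → emp11 → emp2, which is 4 links.

4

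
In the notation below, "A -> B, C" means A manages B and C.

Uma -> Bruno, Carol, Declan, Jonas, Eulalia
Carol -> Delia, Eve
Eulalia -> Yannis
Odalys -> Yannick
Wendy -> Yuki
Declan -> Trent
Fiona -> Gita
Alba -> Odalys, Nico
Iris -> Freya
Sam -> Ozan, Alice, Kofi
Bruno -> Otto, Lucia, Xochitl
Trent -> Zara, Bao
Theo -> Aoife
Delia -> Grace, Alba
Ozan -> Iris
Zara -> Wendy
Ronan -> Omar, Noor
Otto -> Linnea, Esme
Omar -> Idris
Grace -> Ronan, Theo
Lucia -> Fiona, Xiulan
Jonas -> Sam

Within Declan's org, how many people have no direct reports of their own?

2

The people in Declan's organization with no one reporting to them are Bao, Yuki. That is 2.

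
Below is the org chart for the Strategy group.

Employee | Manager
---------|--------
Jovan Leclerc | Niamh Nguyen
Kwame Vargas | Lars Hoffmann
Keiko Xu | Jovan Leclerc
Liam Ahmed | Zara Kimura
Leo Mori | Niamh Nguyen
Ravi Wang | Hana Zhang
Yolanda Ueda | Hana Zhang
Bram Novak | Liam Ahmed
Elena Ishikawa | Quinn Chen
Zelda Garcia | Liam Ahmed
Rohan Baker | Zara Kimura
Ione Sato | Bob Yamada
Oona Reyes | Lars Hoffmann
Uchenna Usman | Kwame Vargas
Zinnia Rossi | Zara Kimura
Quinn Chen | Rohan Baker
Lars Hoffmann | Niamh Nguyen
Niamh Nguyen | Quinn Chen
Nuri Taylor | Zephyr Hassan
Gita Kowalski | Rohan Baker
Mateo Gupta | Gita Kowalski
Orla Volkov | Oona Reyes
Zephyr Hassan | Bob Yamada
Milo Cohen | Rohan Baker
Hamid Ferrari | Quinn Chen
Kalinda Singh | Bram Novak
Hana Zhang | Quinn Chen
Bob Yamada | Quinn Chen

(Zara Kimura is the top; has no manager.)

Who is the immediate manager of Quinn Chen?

Quinn Chen reports directly to Rohan Baker.

Rohan Baker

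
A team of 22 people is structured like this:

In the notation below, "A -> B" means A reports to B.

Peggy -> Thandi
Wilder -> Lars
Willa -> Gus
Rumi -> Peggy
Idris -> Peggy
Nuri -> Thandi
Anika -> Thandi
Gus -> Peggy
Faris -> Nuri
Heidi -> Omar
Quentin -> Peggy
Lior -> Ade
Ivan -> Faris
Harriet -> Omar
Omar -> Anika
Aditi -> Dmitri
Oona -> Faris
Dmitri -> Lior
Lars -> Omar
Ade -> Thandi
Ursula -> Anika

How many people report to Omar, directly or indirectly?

Omar directly manages Lars, Heidi, Harriet. Under Lars: Wilder (1). Heidi has no reports. Harriet has no reports. So Omar's organization is 3 direct reports plus everyone under them: 2 + 1 + 1 = 4.

4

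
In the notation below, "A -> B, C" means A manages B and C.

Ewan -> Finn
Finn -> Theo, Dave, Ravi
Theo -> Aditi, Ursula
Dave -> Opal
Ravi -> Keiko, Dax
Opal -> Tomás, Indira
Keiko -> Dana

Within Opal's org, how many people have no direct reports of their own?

2

The people in Opal's organization with no one reporting to them are Indira, Tomás. That is 2.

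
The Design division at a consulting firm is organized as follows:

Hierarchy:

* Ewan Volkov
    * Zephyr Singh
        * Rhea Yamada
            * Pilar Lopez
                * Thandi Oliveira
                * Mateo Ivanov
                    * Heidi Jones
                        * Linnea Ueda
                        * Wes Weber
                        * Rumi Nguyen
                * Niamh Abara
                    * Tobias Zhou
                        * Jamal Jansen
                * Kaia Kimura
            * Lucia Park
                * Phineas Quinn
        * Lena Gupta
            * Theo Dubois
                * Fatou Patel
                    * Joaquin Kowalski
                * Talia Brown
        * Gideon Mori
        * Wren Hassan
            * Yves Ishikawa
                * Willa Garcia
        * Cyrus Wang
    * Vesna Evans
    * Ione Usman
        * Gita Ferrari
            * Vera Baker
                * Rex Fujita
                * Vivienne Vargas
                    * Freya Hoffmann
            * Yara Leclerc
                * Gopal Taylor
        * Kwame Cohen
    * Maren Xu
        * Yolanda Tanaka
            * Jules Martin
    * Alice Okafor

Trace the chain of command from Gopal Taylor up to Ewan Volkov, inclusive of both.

Gopal Taylor reports to Yara Leclerc. Yara Leclerc reports to Gita Ferrari. Gita Ferrari reports to Ione Usman. Ione Usman reports to Ewan Volkov. Ewan Volkov is at the top.

Gopal Taylor -> Yara Leclerc -> Gita Ferrari -> Ione Usman -> Ewan Volkov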